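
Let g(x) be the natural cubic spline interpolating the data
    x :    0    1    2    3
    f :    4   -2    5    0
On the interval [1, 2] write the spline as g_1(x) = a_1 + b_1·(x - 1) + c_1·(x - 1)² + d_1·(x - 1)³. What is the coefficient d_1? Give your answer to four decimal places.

-8.3333

Let σ_i = g''(x_i). Step sizes h_i = 1, 1, 1; slopes of the chords Δ_i = (y_(i+1) - y_i)/h_i = -6, 7, -5.
  1·σ_0 + 4·σ_1 + 1·σ_2 = 6(Δ_1 - Δ_0) = 78
  1·σ_1 + 4·σ_2 + 1·σ_3 = 6(Δ_2 - Δ_1) = -72
Natural end conditions: σ_0 = σ_3 = 0.
Forward elimination and back-substitution give σ_0 = 0, σ_1 = 128/5, σ_2 = -122/5, σ_3 = 0.
On [1, 2], with g_1(x) = a_1 + b_1·(x - 1) + c_1·(x - 1)² + d_1·(x - 1)³: c_1 = σ_1/2 = 64/5, d_1 = (σ_2 - σ_1)/(6h_1) = -25/3, b_1 = Δ_1 - h_1(2σ_1 + σ_2)/6 = 38/15.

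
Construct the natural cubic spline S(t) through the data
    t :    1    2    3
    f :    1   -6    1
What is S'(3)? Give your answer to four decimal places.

Let σ_i = S''(x_i). Step sizes h_i = 1, 1; slopes of the chords Δ_i = (y_(i+1) - y_i)/h_i = -7, 7.
  1·σ_0 + 4·σ_1 + 1·σ_2 = 6(Δ_1 - Δ_0) = 84
Natural end conditions: σ_0 = σ_2 = 0.
Hence σ_0 = 0, σ_1 = 21, σ_2 = 0.
On [2, 3], S'(t) = b_1 + 2c_1·(t - 2) + 3d_1·(t - 2)² with b_1 = Δ_1 - h_1(2σ_1 + σ_2)/6 = 0, c_1 = σ_1/2 = 21/2, d_1 = (σ_2 - σ_1)/(6h_1) = -7/2. So S'(3) = 21/2.

10.5000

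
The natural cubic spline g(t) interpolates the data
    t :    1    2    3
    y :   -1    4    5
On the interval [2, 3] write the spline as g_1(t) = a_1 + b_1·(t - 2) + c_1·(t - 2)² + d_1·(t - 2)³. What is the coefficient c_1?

Write m_i for g''(x_i). With h_i = 1, 1 and divided differences Δ_i = 5, 1, the continuity of g' gives the tridiagonal system
  1·m_0 + 4·m_1 + 1·m_2 = 6(Δ_1 - Δ_0) = -24
Natural end conditions: m_0 = m_2 = 0.
Forward elimination and back-substitution give m_0 = 0, m_1 = -6, m_2 = 0.
On [2, 3], with g_1(t) = a_1 + b_1·(t - 2) + c_1·(t - 2)² + d_1·(t - 2)³: c_1 = m_1/2 = -3, d_1 = (m_2 - m_1)/(6h_1) = 1, b_1 = Δ_1 - h_1(2m_1 + m_2)/6 = 3.

-3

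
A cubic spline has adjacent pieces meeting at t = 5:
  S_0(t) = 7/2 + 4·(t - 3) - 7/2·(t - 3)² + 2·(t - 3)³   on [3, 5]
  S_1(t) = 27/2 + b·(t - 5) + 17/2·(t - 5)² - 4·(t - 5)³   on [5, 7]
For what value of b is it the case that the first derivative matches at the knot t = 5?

S_0'(t) = 4 - 7·(t - 3) + 6·(t - 3)², so S_0'(5) = 14. On the right, S_1'(5) = b, so b = 14.

14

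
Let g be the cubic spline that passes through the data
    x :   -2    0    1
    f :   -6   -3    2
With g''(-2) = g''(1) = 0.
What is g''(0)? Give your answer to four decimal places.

3.5000

Put m_i = g'' at the i-th knot. Here h = (2, 1) and Δ = (3/2, 5), so the interior equations h_(i-1)·m_(i-1) + 2(h_(i-1)+h_i)·m_i + h_i·m_(i+1) = 6(Δ_i − Δ_(i-1)) read
  2·m_0 + 6·m_1 + 1·m_2 = 6(Δ_1 - Δ_0) = 21
Natural end conditions: m_0 = m_2 = 0.
Hence m_0 = 0, m_1 = 7/2, m_2 = 0.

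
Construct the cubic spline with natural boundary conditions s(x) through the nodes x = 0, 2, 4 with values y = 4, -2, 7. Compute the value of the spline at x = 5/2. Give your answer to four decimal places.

-0.9805

Write σ_i for s''(x_i). With h_i = 2, 2 and divided differences Δ_i = -3, 9/2, the continuity of s' gives the tridiagonal system
  2·σ_0 + 8·σ_1 + 2·σ_2 = 6(Δ_1 - Δ_0) = 45
Natural end conditions: σ_0 = σ_2 = 0.
Hence σ_0 = 0, σ_1 = 45/8, σ_2 = 0.
On [2, 4], s(x) = -2 + 3/4·(x - 2) + 45/16·(x - 2)² - 15/32·(x - 2)³.
With (x - 2) = 1/2: s(5/2) = -251/256.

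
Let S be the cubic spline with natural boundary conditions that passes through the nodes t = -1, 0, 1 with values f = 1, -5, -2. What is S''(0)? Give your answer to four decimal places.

Put m_i = S'' at the i-th knot. Here h = (1, 1) and Δ = (-6, 3), so the interior equations h_(i-1)·m_(i-1) + 2(h_(i-1)+h_i)·m_i + h_i·m_(i+1) = 6(Δ_i − Δ_(i-1)) read
  1·m_0 + 4·m_1 + 1·m_2 = 6(Δ_1 - Δ_0) = 54
Natural end conditions: m_0 = m_2 = 0.
Solving the tridiagonal system: m_0 = 0, m_1 = 27/2, m_2 = 0.

13.5000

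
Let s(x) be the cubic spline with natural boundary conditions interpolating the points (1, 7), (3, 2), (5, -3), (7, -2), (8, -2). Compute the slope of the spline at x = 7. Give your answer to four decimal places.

Put M_i = s'' at the i-th knot. Here h = (2, 2, 2, 1) and Δ = (-5/2, -5/2, 1/2, 0), so the interior equations h_(i-1)·M_(i-1) + 2(h_(i-1)+h_i)·M_i + h_i·M_(i+1) = 6(Δ_i − Δ_(i-1)) read
  2·M_0 + 8·M_1 + 2·M_2 = 6(Δ_1 - Δ_0) = 0
  2·M_1 + 8·M_2 + 2·M_3 = 6(Δ_2 - Δ_1) = 18
  2·M_2 + 6·M_3 + 1·M_4 = 6(Δ_3 - Δ_2) = -3
Natural end conditions: M_0 = M_4 = 0.
Hence M_0 = 0, M_1 = -57/82, M_2 = 114/41, M_3 = -117/82, M_4 = 0.
On [7, 8], s'(x) = b_3 + 2c_3·(x - 7) + 3d_3·(x - 7)² with b_3 = Δ_3 - h_3(2M_3 + M_4)/6 = 39/82, c_3 = M_3/2 = -117/164, d_3 = (M_4 - M_3)/(6h_3) = 39/164. So s'(7) = 39/82.

0.4756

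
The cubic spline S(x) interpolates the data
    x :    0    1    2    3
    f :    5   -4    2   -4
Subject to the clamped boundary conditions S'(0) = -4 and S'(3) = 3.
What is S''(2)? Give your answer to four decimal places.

With σ_i denoting the second derivative at x_i, h_i = 1, 1, 1, and Δ_i = (y_(i+1) − y_i)/h_i = -9, 6, -6:
  1·σ_0 + 4·σ_1 + 1·σ_2 = 6(Δ_1 - Δ_0) = 90
  1·σ_1 + 4·σ_2 + 1·σ_3 = 6(Δ_2 - Δ_1) = -72
Clamped end conditions give two more equations: 2h_0·σ_0 + h_0·σ_1 = 6(Δ_0 - S'(0)) = -30 and h_2·σ_2 + 2h_2·σ_3 = 6(S'(3) - Δ_2) = 54.
Solving the tridiagonal system: σ_0 = -536/15, σ_1 = 622/15, σ_2 = -602/15, σ_3 = 706/15.

-40.1333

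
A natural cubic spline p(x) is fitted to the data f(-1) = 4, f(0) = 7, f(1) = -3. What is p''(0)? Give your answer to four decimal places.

-19.5000

Write m_i for p''(x_i). With h_i = 1, 1 and divided differences Δ_i = 3, -10, the continuity of p' gives the tridiagonal system
  1·m_0 + 4·m_1 + 1·m_2 = 6(Δ_1 - Δ_0) = -78
Natural end conditions: m_0 = m_2 = 0.
Hence m_0 = 0, m_1 = -39/2, m_2 = 0.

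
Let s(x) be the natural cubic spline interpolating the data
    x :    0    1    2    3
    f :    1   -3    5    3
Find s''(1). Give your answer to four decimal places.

Put m_i = s'' at the i-th knot. Here h = (1, 1, 1) and Δ = (-4, 8, -2), so the interior equations h_(i-1)·m_(i-1) + 2(h_(i-1)+h_i)·m_i + h_i·m_(i+1) = 6(Δ_i − Δ_(i-1)) read
  1·m_0 + 4·m_1 + 1·m_2 = 6(Δ_1 - Δ_0) = 72
  1·m_1 + 4·m_2 + 1·m_3 = 6(Δ_2 - Δ_1) = -60
Natural end conditions: m_0 = m_3 = 0.
Solving: m_0 = 0, m_1 = 116/5, m_2 = -104/5, m_3 = 0.

23.2000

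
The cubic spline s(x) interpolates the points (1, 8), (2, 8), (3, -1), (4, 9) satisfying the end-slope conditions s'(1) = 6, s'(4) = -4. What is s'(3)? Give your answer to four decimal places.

With m_i denoting the second derivative at x_i, h_i = 1, 1, 1, and Δ_i = (y_(i+1) − y_i)/h_i = 0, -9, 10:
  1·m_0 + 4·m_1 + 1·m_2 = 6(Δ_1 - Δ_0) = -54
  1·m_1 + 4·m_2 + 1·m_3 = 6(Δ_2 - Δ_1) = 114
Clamped end conditions give two more equations: 2h_0·m_0 + h_0·m_1 = 6(Δ_0 - s'(1)) = -36 and h_2·m_2 + 2h_2·m_3 = 6(s'(4) - Δ_2) = -84.
Solving: m_0 = -82/15, m_1 = -376/15, m_2 = 776/15, m_3 = -1018/15.
On [3, 4], s'(x) = b_2 + 2c_2·(x - 3) + 3d_2·(x - 3)² with b_2 = Δ_2 - h_2(2m_2 + m_3)/6 = 61/15, c_2 = m_2/2 = 388/15, d_2 = (m_3 - m_2)/(6h_2) = -299/15. So s'(3) = 61/15.

4.0667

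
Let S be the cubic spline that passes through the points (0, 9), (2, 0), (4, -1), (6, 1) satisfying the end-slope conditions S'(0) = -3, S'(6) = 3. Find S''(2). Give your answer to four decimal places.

4.3000

Put σ_i = S'' at the i-th knot. Here h = (2, 2, 2) and Δ = (-9/2, -1/2, 1), so the interior equations h_(i-1)·σ_(i-1) + 2(h_(i-1)+h_i)·σ_i + h_i·σ_(i+1) = 6(Δ_i − Δ_(i-1)) read
  2·σ_0 + 8·σ_1 + 2·σ_2 = 6(Δ_1 - Δ_0) = 24
  2·σ_1 + 8·σ_2 + 2·σ_3 = 6(Δ_2 - Δ_1) = 9
Clamped end conditions give two more equations: 2h_0·σ_0 + h_0·σ_1 = 6(Δ_0 - S'(0)) = -9 and h_2·σ_2 + 2h_2·σ_3 = 6(S'(6) - Δ_2) = 12.
Hence σ_0 = -22/5, σ_1 = 43/10, σ_2 = -4/5, σ_3 = 17/5.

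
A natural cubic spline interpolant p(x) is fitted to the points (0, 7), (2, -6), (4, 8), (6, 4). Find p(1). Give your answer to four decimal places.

-2.6500

Let m_i = p''(x_i). Step sizes h_i = 2, 2, 2; slopes of the chords Δ_i = (y_(i+1) - y_i)/h_i = -13/2, 7, -2.
  2·m_0 + 8·m_1 + 2·m_2 = 6(Δ_1 - Δ_0) = 81
  2·m_1 + 8·m_2 + 2·m_3 = 6(Δ_2 - Δ_1) = -54
Natural end conditions: m_0 = m_3 = 0.
Forward elimination and back-substitution give m_0 = 0, m_1 = 63/5, m_2 = -99/10, m_3 = 0.
On [0, 2], p(x) = 7 - 107/10·x + 0·x² + 21/20·x³.
With x = 1: p(1) = -53/20.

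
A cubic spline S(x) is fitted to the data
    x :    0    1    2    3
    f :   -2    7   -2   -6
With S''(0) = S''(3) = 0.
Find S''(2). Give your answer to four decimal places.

Let m_i = S''(x_i). Step sizes h_i = 1, 1, 1; slopes of the chords Δ_i = (y_(i+1) - y_i)/h_i = 9, -9, -4.
  1·m_0 + 4·m_1 + 1·m_2 = 6(Δ_1 - Δ_0) = -108
  1·m_1 + 4·m_2 + 1·m_3 = 6(Δ_2 - Δ_1) = 30
Natural end conditions: m_0 = m_3 = 0.
Forward elimination and back-substitution give m_0 = 0, m_1 = -154/5, m_2 = 76/5, m_3 = 0.

15.2000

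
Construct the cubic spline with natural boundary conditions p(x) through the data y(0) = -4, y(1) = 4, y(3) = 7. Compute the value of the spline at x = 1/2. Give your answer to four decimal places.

0.4063

With M_i denoting the second derivative at x_i, h_i = 1, 2, and Δ_i = (y_(i+1) − y_i)/h_i = 8, 3/2:
  1·M_0 + 6·M_1 + 2·M_2 = 6(Δ_1 - Δ_0) = -39
Natural end conditions: M_0 = M_2 = 0.
Hence M_0 = 0, M_1 = -13/2, M_2 = 0.
On [0, 1], p(x) = -4 + 109/12·x + 0·x² - 13/12·x³.
With x = 1/2: p(1/2) = 13/32.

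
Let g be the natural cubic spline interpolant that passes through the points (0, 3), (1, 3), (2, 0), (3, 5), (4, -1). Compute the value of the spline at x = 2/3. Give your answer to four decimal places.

3.5820

Let m_i = g''(x_i). Step sizes h_i = 1, 1, 1, 1; slopes of the chords Δ_i = (y_(i+1) - y_i)/h_i = 0, -3, 5, -6.
  1·m_0 + 4·m_1 + 1·m_2 = 6(Δ_1 - Δ_0) = -18
  1·m_1 + 4·m_2 + 1·m_3 = 6(Δ_2 - Δ_1) = 48
  1·m_2 + 4·m_3 + 1·m_4 = 6(Δ_3 - Δ_2) = -66
Natural end conditions: m_0 = m_4 = 0.
Solving the tridiagonal system: m_0 = 0, m_1 = -66/7, m_2 = 138/7, m_3 = -150/7, m_4 = 0.
On [0, 1], g(x) = 3 + 11/7·x + 0·x² - 11/7·x³.
With x = 2/3: g(2/3) = 677/189.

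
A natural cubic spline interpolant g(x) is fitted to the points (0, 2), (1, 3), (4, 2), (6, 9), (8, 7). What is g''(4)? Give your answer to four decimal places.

Let M_i = g''(x_i). Step sizes h_i = 1, 3, 2, 2; slopes of the chords Δ_i = (y_(i+1) - y_i)/h_i = 1, -1/3, 7/2, -1.
  1·M_0 + 8·M_1 + 3·M_2 = 6(Δ_1 - Δ_0) = -8
  3·M_1 + 10·M_2 + 2·M_3 = 6(Δ_2 - Δ_1) = 23
  2·M_2 + 8·M_3 + 2·M_4 = 6(Δ_3 - Δ_2) = -27
Natural end conditions: M_0 = M_4 = 0.
Forward elimination and back-substitution give M_0 = 0, M_1 = -661/268, M_2 = 262/67, M_3 = -2333/536, M_4 = 0.

3.9104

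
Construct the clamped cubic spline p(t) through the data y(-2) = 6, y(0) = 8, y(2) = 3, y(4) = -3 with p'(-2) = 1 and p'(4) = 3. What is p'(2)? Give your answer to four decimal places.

Let M_i = p''(x_i). Step sizes h_i = 2, 2, 2; slopes of the chords Δ_i = (y_(i+1) - y_i)/h_i = 1, -5/2, -3.
  2·M_0 + 8·M_1 + 2·M_2 = 6(Δ_1 - Δ_0) = -21
  2·M_1 + 8·M_2 + 2·M_3 = 6(Δ_2 - Δ_1) = -3
Clamped end conditions give two more equations: 2h_0·M_0 + h_0·M_1 = 6(Δ_0 - p'(-2)) = 0 and h_2·M_2 + 2h_2·M_3 = 6(p'(4) - Δ_2) = 36.
Solving the tridiagonal system: M_0 = 7/6, M_1 = -7/3, M_2 = -7/3, M_3 = 61/6.
On [2, 4], p'(t) = b_2 + 2c_2·(t - 2) + 3d_2·(t - 2)² with b_2 = Δ_2 - h_2(2M_2 + M_3)/6 = -29/6, c_2 = M_2/2 = -7/6, d_2 = (M_3 - M_2)/(6h_2) = 25/24. So p'(2) = -29/6.

-4.8333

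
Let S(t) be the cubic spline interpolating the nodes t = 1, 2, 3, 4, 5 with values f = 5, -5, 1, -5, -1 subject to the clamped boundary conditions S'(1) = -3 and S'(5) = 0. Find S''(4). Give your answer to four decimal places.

31.0714

Write m_i for S''(x_i). With h_i = 1, 1, 1, 1 and divided differences Δ_i = -10, 6, -6, 4, the continuity of S' gives the tridiagonal system
  1·m_0 + 4·m_1 + 1·m_2 = 6(Δ_1 - Δ_0) = 96
  1·m_1 + 4·m_2 + 1·m_3 = 6(Δ_2 - Δ_1) = -72
  1·m_2 + 4·m_3 + 1·m_4 = 6(Δ_3 - Δ_2) = 60
Clamped end conditions give two more equations: 2h_0·m_0 + h_0·m_1 = 6(Δ_0 - S'(1)) = -42 and h_3·m_3 + 2h_3·m_4 = 6(S'(5) - Δ_3) = -24.
Solving the tridiagonal system: m_0 = -1203/28, m_1 = 615/14, m_2 = -147/4, m_3 = 435/14, m_4 = -771/28.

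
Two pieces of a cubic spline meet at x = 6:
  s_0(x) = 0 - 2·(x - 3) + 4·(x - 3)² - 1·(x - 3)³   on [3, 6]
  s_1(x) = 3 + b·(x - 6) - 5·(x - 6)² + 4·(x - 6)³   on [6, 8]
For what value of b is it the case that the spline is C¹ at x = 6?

-5

s_0'(x) = -2 + 8·(x - 3) - 3·(x - 3)², so s_0'(6) = -5. On the right, s_1'(6) = b, so b = -5.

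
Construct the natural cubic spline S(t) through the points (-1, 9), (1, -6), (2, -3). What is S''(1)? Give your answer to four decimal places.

10.5000

Let M_i = S''(x_i). Step sizes h_i = 2, 1; slopes of the chords Δ_i = (y_(i+1) - y_i)/h_i = -15/2, 3.
  2·M_0 + 6·M_1 + 1·M_2 = 6(Δ_1 - Δ_0) = 63
Natural end conditions: M_0 = M_2 = 0.
Forward elimination and back-substitution give M_0 = 0, M_1 = 21/2, M_2 = 0.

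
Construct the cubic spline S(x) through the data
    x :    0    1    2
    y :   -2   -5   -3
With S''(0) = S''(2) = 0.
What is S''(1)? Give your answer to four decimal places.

7.5000

With M_i denoting the second derivative at x_i, h_i = 1, 1, and Δ_i = (y_(i+1) − y_i)/h_i = -3, 2:
  1·M_0 + 4·M_1 + 1·M_2 = 6(Δ_1 - Δ_0) = 30
Natural end conditions: M_0 = M_2 = 0.
Solving: M_0 = 0, M_1 = 15/2, M_2 = 0.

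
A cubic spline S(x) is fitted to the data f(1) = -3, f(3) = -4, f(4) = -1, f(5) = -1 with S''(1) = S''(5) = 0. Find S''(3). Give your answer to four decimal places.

4.4348

Write M_i for S''(x_i). With h_i = 2, 1, 1 and divided differences Δ_i = -1/2, 3, 0, the continuity of S' gives the tridiagonal system
  2·M_0 + 6·M_1 + 1·M_2 = 6(Δ_1 - Δ_0) = 21
  1·M_1 + 4·M_2 + 1·M_3 = 6(Δ_2 - Δ_1) = -18
Natural end conditions: M_0 = M_3 = 0.
Hence M_0 = 0, M_1 = 102/23, M_2 = -129/23, M_3 = 0.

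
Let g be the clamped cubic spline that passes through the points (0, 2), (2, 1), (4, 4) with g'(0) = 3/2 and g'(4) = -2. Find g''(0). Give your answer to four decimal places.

Put σ_i = g'' at the i-th knot. Here h = (2, 2) and Δ = (-1/2, 3/2), so the interior equations h_(i-1)·σ_(i-1) + 2(h_(i-1)+h_i)·σ_i + h_i·σ_(i+1) = 6(Δ_i − Δ_(i-1)) read
  2·σ_0 + 8·σ_1 + 2·σ_2 = 6(Δ_1 - Δ_0) = 12
Clamped end conditions give two more equations: 2h_0·σ_0 + h_0·σ_1 = 6(Δ_0 - g'(0)) = -12 and h_1·σ_1 + 2h_1·σ_2 = 6(g'(4) - Δ_1) = -21.
Hence σ_0 = -43/8, σ_1 = 19/4, σ_2 = -61/8.

-5.3750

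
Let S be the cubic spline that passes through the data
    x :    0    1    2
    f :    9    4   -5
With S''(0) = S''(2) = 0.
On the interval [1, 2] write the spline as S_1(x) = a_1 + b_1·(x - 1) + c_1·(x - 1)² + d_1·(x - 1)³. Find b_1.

With M_i denoting the second derivative at x_i, h_i = 1, 1, and Δ_i = (y_(i+1) − y_i)/h_i = -5, -9:
  1·M_0 + 4·M_1 + 1·M_2 = 6(Δ_1 - Δ_0) = -24
Natural end conditions: M_0 = M_2 = 0.
Solving: M_0 = 0, M_1 = -6, M_2 = 0.
On [1, 2], with S_1(x) = a_1 + b_1·(x - 1) + c_1·(x - 1)² + d_1·(x - 1)³: c_1 = M_1/2 = -3, d_1 = (M_2 - M_1)/(6h_1) = 1, b_1 = Δ_1 - h_1(2M_1 + M_2)/6 = -7.

-7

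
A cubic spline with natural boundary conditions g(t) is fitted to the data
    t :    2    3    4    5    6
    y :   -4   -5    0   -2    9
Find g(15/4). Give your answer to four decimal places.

-0.6967

Write m_i for g''(x_i). With h_i = 1, 1, 1, 1 and divided differences Δ_i = -1, 5, -2, 11, the continuity of g' gives the tridiagonal system
  1·m_0 + 4·m_1 + 1·m_2 = 6(Δ_1 - Δ_0) = 36
  1·m_1 + 4·m_2 + 1·m_3 = 6(Δ_2 - Δ_1) = -42
  1·m_2 + 4·m_3 + 1·m_4 = 6(Δ_3 - Δ_2) = 78
Natural end conditions: m_0 = m_4 = 0.
Hence m_0 = 0, m_1 = 393/28, m_2 = -141/7, m_3 = 687/28, m_4 = 0.
On [3, 4], g(t) = -5 + 103/28·(t - 3) + 393/56·(t - 3)² - 319/56·(t - 3)³.
With (t - 3) = 3/4: g(15/4) = -2497/3584.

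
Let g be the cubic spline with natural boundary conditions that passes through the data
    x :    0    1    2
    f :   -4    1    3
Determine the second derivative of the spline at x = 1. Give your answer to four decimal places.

-4.5000

Put m_i = g'' at the i-th knot. Here h = (1, 1) and Δ = (5, 2), so the interior equations h_(i-1)·m_(i-1) + 2(h_(i-1)+h_i)·m_i + h_i·m_(i+1) = 6(Δ_i − Δ_(i-1)) read
  1·m_0 + 4·m_1 + 1·m_2 = 6(Δ_1 - Δ_0) = -18
Natural end conditions: m_0 = m_2 = 0.
Forward elimination and back-substitution give m_0 = 0, m_1 = -9/2, m_2 = 0.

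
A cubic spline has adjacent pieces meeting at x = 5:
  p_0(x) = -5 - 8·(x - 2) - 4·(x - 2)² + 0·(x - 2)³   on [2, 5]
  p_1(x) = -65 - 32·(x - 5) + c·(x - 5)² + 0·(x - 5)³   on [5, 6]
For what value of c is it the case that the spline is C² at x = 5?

-4

p_0''(x) = -8 + 0·(x - 2), so p_0''(5) = -8. On the right, p_1''(5) = 2c, so c = -4.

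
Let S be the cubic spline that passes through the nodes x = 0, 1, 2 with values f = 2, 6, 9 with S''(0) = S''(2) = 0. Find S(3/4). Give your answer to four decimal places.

With m_i denoting the second derivative at x_i, h_i = 1, 1, and Δ_i = (y_(i+1) − y_i)/h_i = 4, 3:
  1·m_0 + 4·m_1 + 1·m_2 = 6(Δ_1 - Δ_0) = -6
Natural end conditions: m_0 = m_2 = 0.
Solving the tridiagonal system: m_0 = 0, m_1 = -3/2, m_2 = 0.
On [0, 1], S(x) = 2 + 17/4·x + 0·x² - 1/4·x³.
With x = 3/4: S(3/4) = 1301/256.

5.0820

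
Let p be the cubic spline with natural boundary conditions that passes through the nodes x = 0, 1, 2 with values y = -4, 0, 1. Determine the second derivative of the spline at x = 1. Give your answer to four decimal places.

Put M_i = p'' at the i-th knot. Here h = (1, 1) and Δ = (4, 1), so the interior equations h_(i-1)·M_(i-1) + 2(h_(i-1)+h_i)·M_i + h_i·M_(i+1) = 6(Δ_i − Δ_(i-1)) read
  1·M_0 + 4·M_1 + 1·M_2 = 6(Δ_1 - Δ_0) = -18
Natural end conditions: M_0 = M_2 = 0.
Hence M_0 = 0, M_1 = -9/2, M_2 = 0.

-4.5000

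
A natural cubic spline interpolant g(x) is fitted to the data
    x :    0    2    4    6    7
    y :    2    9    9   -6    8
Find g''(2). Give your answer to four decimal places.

0.4024

Put m_i = g'' at the i-th knot. Here h = (2, 2, 2, 1) and Δ = (7/2, 0, -15/2, 14), so the interior equations h_(i-1)·m_(i-1) + 2(h_(i-1)+h_i)·m_i + h_i·m_(i+1) = 6(Δ_i − Δ_(i-1)) read
  2·m_0 + 8·m_1 + 2·m_2 = 6(Δ_1 - Δ_0) = -21
  2·m_1 + 8·m_2 + 2·m_3 = 6(Δ_2 - Δ_1) = -45
  2·m_2 + 6·m_3 + 1·m_4 = 6(Δ_3 - Δ_2) = 129
Natural end conditions: m_0 = m_4 = 0.
Solving the tridiagonal system: m_0 = 0, m_1 = 33/82, m_2 = -993/82, m_3 = 1047/41, m_4 = 0.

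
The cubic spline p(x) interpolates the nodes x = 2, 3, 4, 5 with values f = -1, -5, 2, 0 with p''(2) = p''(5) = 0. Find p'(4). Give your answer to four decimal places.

With σ_i denoting the second derivative at x_i, h_i = 1, 1, 1, and Δ_i = (y_(i+1) − y_i)/h_i = -4, 7, -2:
  1·σ_0 + 4·σ_1 + 1·σ_2 = 6(Δ_1 - Δ_0) = 66
  1·σ_1 + 4·σ_2 + 1·σ_3 = 6(Δ_2 - Δ_1) = -54
Natural end conditions: σ_0 = σ_3 = 0.
Solving the tridiagonal system: σ_0 = 0, σ_1 = 106/5, σ_2 = -94/5, σ_3 = 0.
On [4, 5], p'(x) = b_2 + 2c_2·(x - 4) + 3d_2·(x - 4)² with b_2 = Δ_2 - h_2(2σ_2 + σ_3)/6 = 64/15, c_2 = σ_2/2 = -47/5, d_2 = (σ_3 - σ_2)/(6h_2) = 47/15. So p'(4) = 64/15.

4.2667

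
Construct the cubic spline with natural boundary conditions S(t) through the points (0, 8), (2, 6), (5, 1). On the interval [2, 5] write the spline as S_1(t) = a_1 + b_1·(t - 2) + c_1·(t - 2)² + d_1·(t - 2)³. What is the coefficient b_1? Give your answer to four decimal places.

Write m_i for S''(x_i). With h_i = 2, 3 and divided differences Δ_i = -1, -5/3, the continuity of S' gives the tridiagonal system
  2·m_0 + 10·m_1 + 3·m_2 = 6(Δ_1 - Δ_0) = -4
Natural end conditions: m_0 = m_2 = 0.
Hence m_0 = 0, m_1 = -2/5, m_2 = 0.
On [2, 5], with S_1(t) = a_1 + b_1·(t - 2) + c_1·(t - 2)² + d_1·(t - 2)³: c_1 = m_1/2 = -1/5, d_1 = (m_2 - m_1)/(6h_1) = 1/45, b_1 = Δ_1 - h_1(2m_1 + m_2)/6 = -19/15.

-1.2667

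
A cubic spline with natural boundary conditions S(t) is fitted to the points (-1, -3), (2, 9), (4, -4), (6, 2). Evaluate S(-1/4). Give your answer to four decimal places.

2.8588

Let m_i = S''(x_i). Step sizes h_i = 3, 2, 2; slopes of the chords Δ_i = (y_(i+1) - y_i)/h_i = 4, -13/2, 3.
  3·m_0 + 10·m_1 + 2·m_2 = 6(Δ_1 - Δ_0) = -63
  2·m_1 + 8·m_2 + 2·m_3 = 6(Δ_2 - Δ_1) = 57
Natural end conditions: m_0 = m_3 = 0.
Forward elimination and back-substitution give m_0 = 0, m_1 = -309/38, m_2 = 174/19, m_3 = 0.
On [-1, 2], S(t) = -3 + 613/76·(t + 1) + 0·(t + 1)² - 103/228·(t + 1)³.
With (t + 1) = 3/4: S(-1/4) = 13905/4864.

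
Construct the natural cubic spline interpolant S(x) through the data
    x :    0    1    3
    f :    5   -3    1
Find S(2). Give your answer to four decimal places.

-3.5000

Write M_i for S''(x_i). With h_i = 1, 2 and divided differences Δ_i = -8, 2, the continuity of S' gives the tridiagonal system
  1·M_0 + 6·M_1 + 2·M_2 = 6(Δ_1 - Δ_0) = 60
Natural end conditions: M_0 = M_2 = 0.
Solving: M_0 = 0, M_1 = 10, M_2 = 0.
On [1, 3], S(x) = -3 - 14/3·(x - 1) + 5·(x - 1)² - 5/6·(x - 1)³.
With (x - 1) = 1: S(2) = -7/2.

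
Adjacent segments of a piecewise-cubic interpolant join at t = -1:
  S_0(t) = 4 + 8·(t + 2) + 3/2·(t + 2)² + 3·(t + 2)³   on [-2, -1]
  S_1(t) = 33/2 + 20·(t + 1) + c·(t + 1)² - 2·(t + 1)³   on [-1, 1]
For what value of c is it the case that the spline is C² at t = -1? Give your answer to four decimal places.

10.5000

S_0''(t) = 3 + 18·(t + 2), so S_0''(-1) = 21. On the right, S_1''(-1) = 2c, so c = 21/2.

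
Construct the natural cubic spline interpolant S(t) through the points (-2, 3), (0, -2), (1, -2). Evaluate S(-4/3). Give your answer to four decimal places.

0.8395

Let m_i = S''(x_i). Step sizes h_i = 2, 1; slopes of the chords Δ_i = (y_(i+1) - y_i)/h_i = -5/2, 0.
  2·m_0 + 6·m_1 + 1·m_2 = 6(Δ_1 - Δ_0) = 15
Natural end conditions: m_0 = m_2 = 0.
Forward elimination and back-substitution give m_0 = 0, m_1 = 5/2, m_2 = 0.
On [-2, 0], S(t) = 3 - 10/3·(t + 2) + 0·(t + 2)² + 5/24·(t + 2)³.
With (t + 2) = 2/3: S(-4/3) = 68/81.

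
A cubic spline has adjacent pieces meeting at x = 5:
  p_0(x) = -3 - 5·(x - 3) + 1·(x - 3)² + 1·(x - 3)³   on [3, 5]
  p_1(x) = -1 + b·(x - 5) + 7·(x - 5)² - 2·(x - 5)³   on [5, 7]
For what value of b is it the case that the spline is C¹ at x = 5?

p_0'(x) = -5 + 2·(x - 3) + 3·(x - 3)², so p_0'(5) = 11. On the right, p_1'(5) = b, so b = 11.

11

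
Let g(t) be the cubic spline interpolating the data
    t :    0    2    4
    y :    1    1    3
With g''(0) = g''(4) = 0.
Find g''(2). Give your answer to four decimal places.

0.7500

Write M_i for g''(x_i). With h_i = 2, 2 and divided differences Δ_i = 0, 1, the continuity of g' gives the tridiagonal system
  2·M_0 + 8·M_1 + 2·M_2 = 6(Δ_1 - Δ_0) = 6
Natural end conditions: M_0 = M_2 = 0.
Hence M_0 = 0, M_1 = 3/4, M_2 = 0.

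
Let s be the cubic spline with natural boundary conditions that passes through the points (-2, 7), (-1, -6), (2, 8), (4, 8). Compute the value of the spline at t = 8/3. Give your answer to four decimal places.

9.8849

Write m_i for s''(x_i). With h_i = 1, 3, 2 and divided differences Δ_i = -13, 14/3, 0, the continuity of s' gives the tridiagonal system
  1·m_0 + 8·m_1 + 3·m_2 = 6(Δ_1 - Δ_0) = 106
  3·m_1 + 10·m_2 + 2·m_3 = 6(Δ_2 - Δ_1) = -28
Natural end conditions: m_0 = m_3 = 0.
Solving the tridiagonal system: m_0 = 0, m_1 = 1144/71, m_2 = -542/71, m_3 = 0.
On [2, 4], s(t) = 8 + 1084/213·(t - 2) - 271/71·(t - 2)² + 271/426·(t - 2)³.
With (t - 2) = 2/3: s(8/3) = 56848/5751.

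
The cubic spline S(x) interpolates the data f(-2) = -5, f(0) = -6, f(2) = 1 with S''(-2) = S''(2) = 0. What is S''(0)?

With σ_i denoting the second derivative at x_i, h_i = 2, 2, and Δ_i = (y_(i+1) − y_i)/h_i = -1/2, 7/2:
  2·σ_0 + 8·σ_1 + 2·σ_2 = 6(Δ_1 - Δ_0) = 24
Natural end conditions: σ_0 = σ_2 = 0.
Solving the tridiagonal system: σ_0 = 0, σ_1 = 3, σ_2 = 0.

3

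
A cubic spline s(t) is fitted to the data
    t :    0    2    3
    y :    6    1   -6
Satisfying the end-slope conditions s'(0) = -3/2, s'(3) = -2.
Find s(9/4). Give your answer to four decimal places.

-1.0313

Let m_i = s''(x_i). Step sizes h_i = 2, 1; slopes of the chords Δ_i = (y_(i+1) - y_i)/h_i = -5/2, -7.
  2·m_0 + 6·m_1 + 1·m_2 = 6(Δ_1 - Δ_0) = -27
Clamped end conditions give two more equations: 2h_0·m_0 + h_0·m_1 = 6(Δ_0 - s'(0)) = -6 and h_1·m_1 + 2h_1·m_2 = 6(s'(3) - Δ_1) = 30.
Solving: m_0 = 17/6, m_1 = -26/3, m_2 = 58/3.
On [2, 3], s(t) = 1 - 22/3·(t - 2) - 13/3·(t - 2)² + 14/3·(t - 2)³.
With (t - 2) = 1/4: s(9/4) = -33/32.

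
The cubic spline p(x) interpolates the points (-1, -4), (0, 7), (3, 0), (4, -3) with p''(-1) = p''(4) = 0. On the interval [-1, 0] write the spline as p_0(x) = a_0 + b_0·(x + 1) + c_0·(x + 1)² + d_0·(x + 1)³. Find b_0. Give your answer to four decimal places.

Put M_i = p'' at the i-th knot. Here h = (1, 3, 1) and Δ = (11, -7/3, -3), so the interior equations h_(i-1)·M_(i-1) + 2(h_(i-1)+h_i)·M_i + h_i·M_(i+1) = 6(Δ_i − Δ_(i-1)) read
  1·M_0 + 8·M_1 + 3·M_2 = 6(Δ_1 - Δ_0) = -80
  3·M_1 + 8·M_2 + 1·M_3 = 6(Δ_2 - Δ_1) = -4
Natural end conditions: M_0 = M_3 = 0.
Forward elimination and back-substitution give M_0 = 0, M_1 = -628/55, M_2 = 208/55, M_3 = 0.
On [-1, 0], with p_0(x) = a_0 + b_0·(x + 1) + c_0·(x + 1)² + d_0·(x + 1)³: c_0 = M_0/2 = 0, d_0 = (M_1 - M_0)/(6h_0) = -314/165, b_0 = Δ_0 - h_0(2M_0 + M_1)/6 = 2129/165.

12.9030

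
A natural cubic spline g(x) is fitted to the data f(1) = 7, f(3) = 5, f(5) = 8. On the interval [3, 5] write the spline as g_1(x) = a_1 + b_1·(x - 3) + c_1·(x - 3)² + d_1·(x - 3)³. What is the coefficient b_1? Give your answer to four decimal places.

With M_i denoting the second derivative at x_i, h_i = 2, 2, and Δ_i = (y_(i+1) − y_i)/h_i = -1, 3/2:
  2·M_0 + 8·M_1 + 2·M_2 = 6(Δ_1 - Δ_0) = 15
Natural end conditions: M_0 = M_2 = 0.
Hence M_0 = 0, M_1 = 15/8, M_2 = 0.
On [3, 5], with g_1(x) = a_1 + b_1·(x - 3) + c_1·(x - 3)² + d_1·(x - 3)³: c_1 = M_1/2 = 15/16, d_1 = (M_2 - M_1)/(6h_1) = -5/32, b_1 = Δ_1 - h_1(2M_1 + M_2)/6 = 1/4.

0.2500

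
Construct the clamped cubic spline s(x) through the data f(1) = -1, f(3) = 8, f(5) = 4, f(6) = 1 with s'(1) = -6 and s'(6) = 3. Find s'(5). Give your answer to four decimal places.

-5.8043

Write M_i for s''(x_i). With h_i = 2, 2, 1 and divided differences Δ_i = 9/2, -2, -3, the continuity of s' gives the tridiagonal system
  2·M_0 + 8·M_1 + 2·M_2 = 6(Δ_1 - Δ_0) = -39
  2·M_1 + 6·M_2 + 1·M_3 = 6(Δ_2 - Δ_1) = -6
Clamped end conditions give two more equations: 2h_0·M_0 + h_0·M_1 = 6(Δ_0 - s'(1)) = 63 and h_2·M_2 + 2h_2·M_3 = 6(s'(6) - Δ_2) = 36.
Solving: M_0 = 951/46, M_1 = -453/46, M_2 = -18/23, M_3 = 423/23.
On [5, 6], s'(x) = b_2 + 2c_2·(x - 5) + 3d_2·(x - 5)² with b_2 = Δ_2 - h_2(2M_2 + M_3)/6 = -267/46, c_2 = M_2/2 = -9/23, d_2 = (M_3 - M_2)/(6h_2) = 147/46. So s'(5) = -267/46.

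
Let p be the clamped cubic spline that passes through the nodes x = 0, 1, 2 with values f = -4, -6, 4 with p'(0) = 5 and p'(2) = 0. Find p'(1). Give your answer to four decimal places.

4.7500

Write M_i for p''(x_i). With h_i = 1, 1 and divided differences Δ_i = -2, 10, the continuity of p' gives the tridiagonal system
  1·M_0 + 4·M_1 + 1·M_2 = 6(Δ_1 - Δ_0) = 72
Clamped end conditions give two more equations: 2h_0·M_0 + h_0·M_1 = 6(Δ_0 - p'(0)) = -42 and h_1·M_1 + 2h_1·M_2 = 6(p'(2) - Δ_1) = -60.
Forward elimination and back-substitution give M_0 = -83/2, M_1 = 41, M_2 = -101/2.
On [1, 2], p'(x) = b_1 + 2c_1·(x - 1) + 3d_1·(x - 1)² with b_1 = Δ_1 - h_1(2M_1 + M_2)/6 = 19/4, c_1 = M_1/2 = 41/2, d_1 = (M_2 - M_1)/(6h_1) = -61/4. So p'(1) = 19/4.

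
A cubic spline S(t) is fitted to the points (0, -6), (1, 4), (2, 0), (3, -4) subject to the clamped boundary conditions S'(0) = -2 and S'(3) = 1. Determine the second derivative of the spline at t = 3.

12

Put M_i = S'' at the i-th knot. Here h = (1, 1, 1) and Δ = (10, -4, -4), so the interior equations h_(i-1)·M_(i-1) + 2(h_(i-1)+h_i)·M_i + h_i·M_(i+1) = 6(Δ_i − Δ_(i-1)) read
  1·M_0 + 4·M_1 + 1·M_2 = 6(Δ_1 - Δ_0) = -84
  1·M_1 + 4·M_2 + 1·M_3 = 6(Δ_2 - Δ_1) = 0
Clamped end conditions give two more equations: 2h_0·M_0 + h_0·M_1 = 6(Δ_0 - S'(0)) = 72 and h_2·M_2 + 2h_2·M_3 = 6(S'(3) - Δ_2) = 30.
Hence M_0 = 54, M_1 = -36, M_2 = 6, M_3 = 12.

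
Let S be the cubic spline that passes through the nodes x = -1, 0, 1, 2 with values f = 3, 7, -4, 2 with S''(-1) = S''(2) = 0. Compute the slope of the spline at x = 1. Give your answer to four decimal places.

Write m_i for S''(x_i). With h_i = 1, 1, 1 and divided differences Δ_i = 4, -11, 6, the continuity of S' gives the tridiagonal system
  1·m_0 + 4·m_1 + 1·m_2 = 6(Δ_1 - Δ_0) = -90
  1·m_1 + 4·m_2 + 1·m_3 = 6(Δ_2 - Δ_1) = 102
Natural end conditions: m_0 = m_3 = 0.
Forward elimination and back-substitution give m_0 = 0, m_1 = -154/5, m_2 = 166/5, m_3 = 0.
On [1, 2], S'(x) = b_2 + 2c_2·(x - 1) + 3d_2·(x - 1)² with b_2 = Δ_2 - h_2(2m_2 + m_3)/6 = -76/15, c_2 = m_2/2 = 83/5, d_2 = (m_3 - m_2)/(6h_2) = -83/15. So S'(1) = -76/15.

-5.0667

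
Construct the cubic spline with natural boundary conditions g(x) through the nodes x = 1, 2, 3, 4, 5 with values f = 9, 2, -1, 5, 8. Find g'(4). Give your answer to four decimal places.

Put σ_i = g'' at the i-th knot. Here h = (1, 1, 1, 1) and Δ = (-7, -3, 6, 3), so the interior equations h_(i-1)·σ_(i-1) + 2(h_(i-1)+h_i)·σ_i + h_i·σ_(i+1) = 6(Δ_i − Δ_(i-1)) read
  1·σ_0 + 4·σ_1 + 1·σ_2 = 6(Δ_1 - Δ_0) = 24
  1·σ_1 + 4·σ_2 + 1·σ_3 = 6(Δ_2 - Δ_1) = 54
  1·σ_2 + 4·σ_3 + 1·σ_4 = 6(Δ_3 - Δ_2) = -18
Natural end conditions: σ_0 = σ_4 = 0.
Solving the tridiagonal system: σ_0 = 0, σ_1 = 9/4, σ_2 = 15, σ_3 = -33/4, σ_4 = 0.
On [4, 5], g'(x) = b_3 + 2c_3·(x - 4) + 3d_3·(x - 4)² with b_3 = Δ_3 - h_3(2σ_3 + σ_4)/6 = 23/4, c_3 = σ_3/2 = -33/8, d_3 = (σ_4 - σ_3)/(6h_3) = 11/8. So g'(4) = 23/4.

5.7500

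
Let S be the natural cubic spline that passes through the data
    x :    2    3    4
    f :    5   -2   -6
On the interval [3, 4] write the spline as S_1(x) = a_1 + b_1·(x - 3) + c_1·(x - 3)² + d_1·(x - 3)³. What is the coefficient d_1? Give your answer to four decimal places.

Put σ_i = S'' at the i-th knot. Here h = (1, 1) and Δ = (-7, -4), so the interior equations h_(i-1)·σ_(i-1) + 2(h_(i-1)+h_i)·σ_i + h_i·σ_(i+1) = 6(Δ_i − Δ_(i-1)) read
  1·σ_0 + 4·σ_1 + 1·σ_2 = 6(Δ_1 - Δ_0) = 18
Natural end conditions: σ_0 = σ_2 = 0.
Hence σ_0 = 0, σ_1 = 9/2, σ_2 = 0.
On [3, 4], with S_1(x) = a_1 + b_1·(x - 3) + c_1·(x - 3)² + d_1·(x - 3)³: c_1 = σ_1/2 = 9/4, d_1 = (σ_2 - σ_1)/(6h_1) = -3/4, b_1 = Δ_1 - h_1(2σ_1 + σ_2)/6 = -11/2.

-0.7500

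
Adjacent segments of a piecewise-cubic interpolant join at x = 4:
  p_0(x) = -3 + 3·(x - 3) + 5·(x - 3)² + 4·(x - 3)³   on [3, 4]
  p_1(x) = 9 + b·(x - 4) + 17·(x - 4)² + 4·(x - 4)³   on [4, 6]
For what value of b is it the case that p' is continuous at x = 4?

25

p_0'(x) = 3 + 10·(x - 3) + 12·(x - 3)², so p_0'(4) = 25. On the right, p_1'(4) = b, so b = 25.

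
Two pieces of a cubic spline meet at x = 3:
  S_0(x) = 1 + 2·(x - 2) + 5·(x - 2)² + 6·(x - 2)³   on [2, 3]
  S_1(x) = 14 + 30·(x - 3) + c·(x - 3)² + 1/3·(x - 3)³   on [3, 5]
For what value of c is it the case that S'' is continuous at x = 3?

23

S_0''(x) = 10 + 36·(x - 2), so S_0''(3) = 46. On the right, S_1''(3) = 2c, so c = 23.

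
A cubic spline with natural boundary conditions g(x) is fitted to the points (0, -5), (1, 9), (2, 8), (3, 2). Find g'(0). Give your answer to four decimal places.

17.6667

With M_i denoting the second derivative at x_i, h_i = 1, 1, 1, and Δ_i = (y_(i+1) − y_i)/h_i = 14, -1, -6:
  1·M_0 + 4·M_1 + 1·M_2 = 6(Δ_1 - Δ_0) = -90
  1·M_1 + 4·M_2 + 1·M_3 = 6(Δ_2 - Δ_1) = -30
Natural end conditions: M_0 = M_3 = 0.
Solving: M_0 = 0, M_1 = -22, M_2 = -2, M_3 = 0.
On [0, 1], g'(x) = b_0 + 2c_0·x + 3d_0·x² with b_0 = Δ_0 - h_0(2M_0 + M_1)/6 = 53/3, c_0 = M_0/2 = 0, d_0 = (M_1 - M_0)/(6h_0) = -11/3. So g'(0) = 53/3.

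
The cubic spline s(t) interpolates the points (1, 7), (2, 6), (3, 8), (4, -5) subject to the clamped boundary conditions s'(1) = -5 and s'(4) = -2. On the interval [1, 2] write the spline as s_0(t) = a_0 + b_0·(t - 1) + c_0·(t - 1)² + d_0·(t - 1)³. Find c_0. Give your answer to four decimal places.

With m_i denoting the second derivative at x_i, h_i = 1, 1, 1, and Δ_i = (y_(i+1) − y_i)/h_i = -1, 2, -13:
  1·m_0 + 4·m_1 + 1·m_2 = 6(Δ_1 - Δ_0) = 18
  1·m_1 + 4·m_2 + 1·m_3 = 6(Δ_2 - Δ_1) = -90
Clamped end conditions give two more equations: 2h_0·m_0 + h_0·m_1 = 6(Δ_0 - s'(1)) = 24 and h_2·m_2 + 2h_2·m_3 = 6(s'(4) - Δ_2) = 66.
Forward elimination and back-substitution give m_0 = 28/5, m_1 = 64/5, m_2 = -194/5, m_3 = 262/5.
On [1, 2], with s_0(t) = a_0 + b_0·(t - 1) + c_0·(t - 1)² + d_0·(t - 1)³: c_0 = m_0/2 = 14/5, d_0 = (m_1 - m_0)/(6h_0) = 6/5, b_0 = Δ_0 - h_0(2m_0 + m_1)/6 = -5.

2.8000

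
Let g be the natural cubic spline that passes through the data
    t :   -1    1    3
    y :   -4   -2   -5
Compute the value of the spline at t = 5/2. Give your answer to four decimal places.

Write m_i for g''(x_i). With h_i = 2, 2 and divided differences Δ_i = 1, -3/2, the continuity of g' gives the tridiagonal system
  2·m_0 + 8·m_1 + 2·m_2 = 6(Δ_1 - Δ_0) = -15
Natural end conditions: m_0 = m_2 = 0.
Forward elimination and back-substitution give m_0 = 0, m_1 = -15/8, m_2 = 0.
On [1, 3], g(t) = -2 - 1/4·(t - 1) - 15/16·(t - 1)² + 5/32·(t - 1)³.
With (t - 1) = 3/2: g(5/2) = -1013/256.

-3.9570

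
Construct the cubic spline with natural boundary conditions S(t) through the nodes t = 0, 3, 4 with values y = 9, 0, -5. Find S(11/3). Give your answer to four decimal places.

-3.2593

With σ_i denoting the second derivative at x_i, h_i = 3, 1, and Δ_i = (y_(i+1) − y_i)/h_i = -3, -5:
  3·σ_0 + 8·σ_1 + 1·σ_2 = 6(Δ_1 - Δ_0) = -12
Natural end conditions: σ_0 = σ_2 = 0.
Forward elimination and back-substitution give σ_0 = 0, σ_1 = -3/2, σ_2 = 0.
On [3, 4], S(t) = 0 - 9/2·(t - 3) - 3/4·(t - 3)² + 1/4·(t - 3)³.
With (t - 3) = 2/3: S(11/3) = -88/27.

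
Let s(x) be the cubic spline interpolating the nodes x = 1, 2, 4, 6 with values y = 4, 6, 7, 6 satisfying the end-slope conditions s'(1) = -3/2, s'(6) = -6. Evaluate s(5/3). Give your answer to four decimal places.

Write M_i for s''(x_i). With h_i = 1, 2, 2 and divided differences Δ_i = 2, 1/2, -1/2, the continuity of s' gives the tridiagonal system
  1·M_0 + 6·M_1 + 2·M_2 = 6(Δ_1 - Δ_0) = -9
  2·M_1 + 8·M_2 + 2·M_3 = 6(Δ_2 - Δ_1) = -6
Clamped end conditions give two more equations: 2h_0·M_0 + h_0·M_1 = 6(Δ_0 - s'(1)) = 21 and h_2·M_2 + 2h_2·M_3 = 6(s'(6) - Δ_2) = -33.
Hence M_0 = 294/23, M_1 = -105/23, M_2 = 129/46, M_3 = -222/23.
On [1, 2], s(x) = 4 - 3/2·(x - 1) + 147/23·(x - 1)² - 133/46·(x - 1)³.
With (x - 1) = 2/3: s(5/3) = 3095/621.

4.9839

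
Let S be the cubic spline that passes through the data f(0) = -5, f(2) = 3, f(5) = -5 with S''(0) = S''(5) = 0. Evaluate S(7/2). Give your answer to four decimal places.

Write σ_i for S''(x_i). With h_i = 2, 3 and divided differences Δ_i = 4, -8/3, the continuity of S' gives the tridiagonal system
  2·σ_0 + 10·σ_1 + 3·σ_2 = 6(Δ_1 - Δ_0) = -40
Natural end conditions: σ_0 = σ_2 = 0.
Solving the tridiagonal system: σ_0 = 0, σ_1 = -4, σ_2 = 0.
On [2, 5], S(t) = 3 + 4/3·(t - 2) - 2·(t - 2)² + 2/9·(t - 2)³.
With (t - 2) = 3/2: S(7/2) = 5/4.

1.2500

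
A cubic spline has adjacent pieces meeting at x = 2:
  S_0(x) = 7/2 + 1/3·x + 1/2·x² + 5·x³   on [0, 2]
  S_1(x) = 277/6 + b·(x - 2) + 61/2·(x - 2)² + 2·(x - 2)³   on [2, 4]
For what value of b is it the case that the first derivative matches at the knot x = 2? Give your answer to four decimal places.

62.3333

S_0'(x) = 1/3 + 1·x + 15·x², so S_0'(2) = 187/3. On the right, S_1'(2) = b, so b = 187/3.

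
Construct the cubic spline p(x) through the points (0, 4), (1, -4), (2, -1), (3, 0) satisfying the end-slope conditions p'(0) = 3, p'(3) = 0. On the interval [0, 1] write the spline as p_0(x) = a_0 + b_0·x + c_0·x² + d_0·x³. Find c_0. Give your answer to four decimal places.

-24.4000

Write M_i for p''(x_i). With h_i = 1, 1, 1 and divided differences Δ_i = -8, 3, 1, the continuity of p' gives the tridiagonal system
  1·M_0 + 4·M_1 + 1·M_2 = 6(Δ_1 - Δ_0) = 66
  1·M_1 + 4·M_2 + 1·M_3 = 6(Δ_2 - Δ_1) = -12
Clamped end conditions give two more equations: 2h_0·M_0 + h_0·M_1 = 6(Δ_0 - p'(0)) = -66 and h_2·M_2 + 2h_2·M_3 = 6(p'(3) - Δ_2) = -6.
Forward elimination and back-substitution give M_0 = -244/5, M_1 = 158/5, M_2 = -58/5, M_3 = 14/5.
On [0, 1], with p_0(x) = a_0 + b_0·x + c_0·x² + d_0·x³: c_0 = M_0/2 = -122/5, d_0 = (M_1 - M_0)/(6h_0) = 67/5, b_0 = Δ_0 - h_0(2M_0 + M_1)/6 = 3.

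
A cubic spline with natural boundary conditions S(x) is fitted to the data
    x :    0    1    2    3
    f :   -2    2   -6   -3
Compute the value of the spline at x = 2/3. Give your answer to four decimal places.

Put σ_i = S'' at the i-th knot. Here h = (1, 1, 1) and Δ = (4, -8, 3), so the interior equations h_(i-1)·σ_(i-1) + 2(h_(i-1)+h_i)·σ_i + h_i·σ_(i+1) = 6(Δ_i − Δ_(i-1)) read
  1·σ_0 + 4·σ_1 + 1·σ_2 = 6(Δ_1 - Δ_0) = -72
  1·σ_1 + 4·σ_2 + 1·σ_3 = 6(Δ_2 - Δ_1) = 66
Natural end conditions: σ_0 = σ_3 = 0.
Solving: σ_0 = 0, σ_1 = -118/5, σ_2 = 112/5, σ_3 = 0.
On [0, 1], S(x) = -2 + 119/15·x + 0·x² - 59/15·x³.
With x = 2/3: S(2/3) = 172/81.

2.1235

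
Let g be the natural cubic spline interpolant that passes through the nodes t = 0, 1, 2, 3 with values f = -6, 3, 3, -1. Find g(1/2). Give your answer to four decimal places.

-0.7000

Put m_i = g'' at the i-th knot. Here h = (1, 1, 1) and Δ = (9, 0, -4), so the interior equations h_(i-1)·m_(i-1) + 2(h_(i-1)+h_i)·m_i + h_i·m_(i+1) = 6(Δ_i − Δ_(i-1)) read
  1·m_0 + 4·m_1 + 1·m_2 = 6(Δ_1 - Δ_0) = -54
  1·m_1 + 4·m_2 + 1·m_3 = 6(Δ_2 - Δ_1) = -24
Natural end conditions: m_0 = m_3 = 0.
Hence m_0 = 0, m_1 = -64/5, m_2 = -14/5, m_3 = 0.
On [0, 1], g(t) = -6 + 167/15·t + 0·t² - 32/15·t³.
With t = 1/2: g(1/2) = -7/10.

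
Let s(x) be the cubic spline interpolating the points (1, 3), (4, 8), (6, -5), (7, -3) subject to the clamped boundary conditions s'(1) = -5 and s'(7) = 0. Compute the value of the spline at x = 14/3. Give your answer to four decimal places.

3.6407

With σ_i denoting the second derivative at x_i, h_i = 3, 2, 1, and Δ_i = (y_(i+1) − y_i)/h_i = 5/3, -13/2, 2:
  3·σ_0 + 10·σ_1 + 2·σ_2 = 6(Δ_1 - Δ_0) = -49
  2·σ_1 + 6·σ_2 + 1·σ_3 = 6(Δ_2 - Δ_1) = 51
Clamped end conditions give two more equations: 2h_0·σ_0 + h_0·σ_1 = 6(Δ_0 - s'(1)) = 40 and h_2·σ_2 + 2h_2·σ_3 = 6(s'(7) - Δ_2) = -12.
Hence σ_0 = 709/57, σ_1 = -658/57, σ_2 = 830/57, σ_3 = -757/57.
On [4, 6], s(x) = 8 - 139/38·(x - 4) - 329/57·(x - 4)² + 124/57·(x - 4)³.
With (x - 4) = 2/3: s(14/3) = 5603/1539.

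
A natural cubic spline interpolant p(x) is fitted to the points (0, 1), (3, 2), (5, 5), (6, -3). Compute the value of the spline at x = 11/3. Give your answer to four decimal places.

With M_i denoting the second derivative at x_i, h_i = 3, 2, 1, and Δ_i = (y_(i+1) − y_i)/h_i = 1/3, 3/2, -8:
  3·M_0 + 10·M_1 + 2·M_2 = 6(Δ_1 - Δ_0) = 7
  2·M_1 + 6·M_2 + 1·M_3 = 6(Δ_2 - Δ_1) = -57
Natural end conditions: M_0 = M_3 = 0.
Solving: M_0 = 0, M_1 = 39/14, M_2 = -73/7, M_3 = 0.
On [3, 5], p(x) = 2 + 131/42·(x - 3) + 39/28·(x - 3)² - 185/168·(x - 3)³.
With (x - 3) = 2/3: p(11/3) = 2479/567.

4.3721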